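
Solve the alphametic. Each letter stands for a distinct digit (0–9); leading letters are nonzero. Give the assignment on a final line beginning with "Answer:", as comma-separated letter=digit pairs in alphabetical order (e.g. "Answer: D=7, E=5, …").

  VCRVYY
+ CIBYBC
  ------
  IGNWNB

Step 1. [col 1: Y + C ≡ B (mod 10)] C=1 is one option consistent with column 1 (Y + C ≡ B (mod 10), carry-in 0) — take it. So C=1.
Step 2. [col 1: Y + C ≡ B (mod 10)] no forcing yet in column 1 (carry-in 0); B=5 is free and consistent — try it, so B=5.
Step 3. [col 1: Y + C ≡ B (mod 10)] column 1 reads Y+C+carry(0)=B with C=1, B=5; with digits 1,5 already taken and all letters distinct, the only value for Y is 4 ⇒ Y=4.
Step 4. [col 2: Y + B ≡ N (mod 10)] in column 2 we have Y+B≡N with carry-in 0; given Y=4, B=5 and digits 1,4,5 already taken and all letters distinct, that pins N to 9. So N=9.
Step 5. [col 3: V + Y ≡ W (mod 10)] no forcing yet in column 3 (carry-in 0); V=6 is free and consistent — try it. So V=6.
Step 6. [col 3: V + Y ≡ W (mod 10)] column 3: given V=6, Y=4, carry-in 0, and digits 1,4,5,6,9 already taken and all letters distinct, V+Y≡W (mod 10) forces W=0 ⇒ W=0.
Step 7. [col 4: R + B ≡ N (mod 10)] from column 4 (B=5, N=9, carry-in 1, digits 0,1,4,5,6,9 already taken and all letters distinct): R must equal 3, so R=3.
Step 8. [col 5: C + I ≡ G (mod 10)] column 5 reads C+I+carry(0)=G with C=1; with digits 0,1,3,4,5,6,9 already taken and all letters distinct, the only value for I is 7 ⇒ I=7.
Step 9. [col 5: C + I ≡ G (mod 10)] column 5 reads C+I+carry(0)=G with C=1, I=7; with digits 0,1,3,4,5,6,7,9 already taken and all letters distinct, the only value for G is 8 ⇒ G=8.

Answer: B=5, C=1, G=8, I=7, N=9, R=3, V=6, W=0, Y=4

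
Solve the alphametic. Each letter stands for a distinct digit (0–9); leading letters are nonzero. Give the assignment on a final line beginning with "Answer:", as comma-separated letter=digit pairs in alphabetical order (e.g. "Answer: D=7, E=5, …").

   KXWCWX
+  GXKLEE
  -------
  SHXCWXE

Step 1. [S] S is the leading digit of a 7-digit sum of two 6-digit numbers; the final carry is exactly 1 ⇒ S=1.
Step 2. [col 1: X + E ≡ E (mod 10)] column 1: given nothing yet, carry-in 0, and digits 1 already taken and all letters distinct, X+E≡E (mod 10) forces X=0 ⇒ X=0.
Step 3. [col 1: X + E ≡ E (mod 10)] column 1 (X + E ≡ E (mod 10), carry-in 0) doesn't pin E yet; pick E=6 and continue. So E=6.
Step 4. [col 2: W + E ≡ X (mod 10)] from column 2 (E=6, X=0, carry-in 0, digits 0,1,6 already taken and all letters distinct): W must equal 4 ⇒ W=4.
Step 5. [col 3: C + L ≡ W (mod 10)] column 3 (C + L ≡ W (mod 10), carry-in 1) doesn't pin C yet; pick C=8 and continue, so C=8.
Step 6. [col 3: C + L ≡ W (mod 10)] in column 3 we have C+L≡W with carry-in 1; given C=8, W=4 and digits 0,1,4,6,8 already taken and all letters distinct, that pins L to 5, so L=5.
Step 7. [col 4: W + K ≡ C (mod 10)] column 4: given W=4, C=8, carry-in 1, and digits 0,1,4,5,6,8 already taken and all letters distinct, W+K≡C (mod 10) forces K=3, so K=3.
Step 8. [col 6: K + G ≡ H (mod 10)] column 6 reads K+G+carry(0)=H with K=3; with digits 0,1,3,4,5,6,8 already taken and all letters distinct, the only value for G is 9 ⇒ G=9.
Step 9. [col 6: K + G ≡ H (mod 10)] column 6: given K=3, G=9, carry-in 0, and digits 0,1,3,4,5,6,8,9 already taken and all letters distinct, K+G≡H (mod 10) forces H=2. So H=2.

Answer: C=8, E=6, G=9, H=2, K=3, L=5, S=1, W=4, X=0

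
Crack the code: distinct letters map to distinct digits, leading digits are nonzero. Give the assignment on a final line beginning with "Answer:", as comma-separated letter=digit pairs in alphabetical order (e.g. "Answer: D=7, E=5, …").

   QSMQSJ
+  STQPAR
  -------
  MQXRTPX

Step 1. [M] M is the leading digit of a 7-digit sum of two 6-digit numbers; the final carry is exactly 1. So M=1.
Step 2. [col 1: J + R ≡ X (mod 10)] no forcing yet in column 1 (carry-in 0); X=7 is free and consistent — try it, so X=7.
Step 3. [col 1: J + R ≡ X (mod 10)] no forcing yet in column 1 (carry-in 0); R=3 is free and consistent — try it ⇒ R=3.
Step 4. [col 1: J + R ≡ X (mod 10)] from column 1 (R=3, X=7, carry-in 0, digits 1,3,7 already taken and all letters distinct): J must equal 4 ⇒ J=4.
Step 5. [col 2: S + A ≡ P (mod 10)] S=9 is one option consistent with column 2 (S + A ≡ P (mod 10), carry-in 0) — take it, so S=9.
Step 6. [col 2: S + A ≡ P (mod 10)] column 2 reads S+A+carry(0)=P with S=9; with digits 1,3,4,7,9 already taken and all letters distinct, the only value for P is 5. So P=5.
Step 7. [col 2: S + A ≡ P (mod 10)] column 2 reads S+A+carry(0)=P with S=9, P=5; with digits 1,3,4,5,7,9 already taken and all letters distinct, the only value for A is 6, so A=6.
Step 8. [col 3: Q + P ≡ T (mod 10)] in column 3 we have Q+P≡T with carry-in 1; given P=5 and digits 1,3,4,5,6,7,9 already taken and all letters distinct, that pins Q to 2 ⇒ Q=2.
Step 9. [col 3: Q + P ≡ T (mod 10)] column 3: given Q=2, P=5, carry-in 1, and digits 1,2,3,4,5,6,7,9 already taken and all letters distinct, Q+P≡T (mod 10) forces T=8. So T=8.

Answer: A=6, J=4, M=1, P=5, Q=2, R=3, S=9, T=8, X=7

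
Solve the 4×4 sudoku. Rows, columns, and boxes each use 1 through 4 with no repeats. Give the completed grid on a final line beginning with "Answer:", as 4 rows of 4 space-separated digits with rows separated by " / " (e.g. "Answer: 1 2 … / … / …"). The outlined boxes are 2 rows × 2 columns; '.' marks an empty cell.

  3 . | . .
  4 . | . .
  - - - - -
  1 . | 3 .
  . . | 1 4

Step 1. [r2c3∈{2}] r2c3 is down to just 2 ⇒ r2c3=2.
Step 2. [r1c2∈{1,2}] 2 has one home in row 1: r1c2. So r1c2=2.
Step 3. [r2c4∈{1,3}] row 2 places 3 nowhere but r2c4 ⇒ r2c4=3.
Step 4. [r3c2∈{4}] r3c2's peers cover all but 4, so r3c2=4.
Step 5. [r4c2∈{3}] r4c2's peers cover all but 3, so r4c2=3.
Step 6. [r1c4∈{1}] r1c4's peers cover all but 1 ⇒ r1c4=1.
Step 7. [r2c2∈{1}] nothing but 1 survives at r2c2, so r2c2=1.
Step 8. [r1c3∈{4}] only 4 remains possible at r1c3. So r1c3=4.
Step 9. [r3c4∈{2}] r3c4 is down to just 2. So r3c4=2.
Step 10. [r4c1∈{2}] r4c1's peers cover all but 2, so r4c1=2.

Answer: 3 2 4 1 / 4 1 2 3 / 1 4 3 2 / 2 3 1 4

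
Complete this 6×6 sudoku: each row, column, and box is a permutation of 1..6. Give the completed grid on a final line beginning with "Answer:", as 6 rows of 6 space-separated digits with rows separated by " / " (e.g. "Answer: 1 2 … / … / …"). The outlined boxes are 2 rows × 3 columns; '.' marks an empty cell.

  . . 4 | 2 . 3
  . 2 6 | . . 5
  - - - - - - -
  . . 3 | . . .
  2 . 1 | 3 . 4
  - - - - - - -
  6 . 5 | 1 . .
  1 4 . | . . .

Step 1. [r6c5∈{2,3,5,6}] r6c5 is the only open cell in row 6 admitting 3, so r6c5=3.
Step 2. [r3c6∈{1,2,6}] r3c6 is the only open cell in col 6 admitting 1 ⇒ r3c6=1.
Step 3. [r3c5∈{2,5,6}] across row 3, 2 lands solely at r3c5 ⇒ r3c5=2.
Step 4. [r4c5∈{5,6}] 5 has one home in col 5: r4c5, so r4c5=5.
Step 5. [r2c5∈{1,4}] r2c5 is the only open cell in row 2 admitting 1 ⇒ r2c5=1.
Step 6. [r3c4∈{6}] r3c4's peers cover all but 6, so r3c4=6.
Step 7. [r3c2∈{5}] nothing but 5 survives at r3c2, so r3c2=5.
Step 8. [r6c6∈{2,6}] 6 has one home in row 6: r6c6. So r6c6=6.
Step 9. [r1c2∈{1}] r1c2 is down to just 1, so r1c2=1.
Step 10. [r2c4∈{4}] nothing but 4 survives at r2c4 ⇒ r2c4=4.
Step 11. [r1c1∈{5}] only 5 remains possible at r1c1. So r1c1=5.
Step 12. [r5c6∈{2}] r5c6 is down to just 2, so r5c6=2.
Step 13. [r5c5∈{4}] r5c5 is down to just 4, so r5c5=4.
Step 14. [r3c1∈{4}] r3c1's peers cover all but 4. So r3c1=4.
Step 15. [r5c2∈{3}] only 3 remains possible at r5c2. So r5c2=3.
Step 16. [r6c4∈{5}] r6c4's peers cover all but 5. So r6c4=5.
Step 17. [r1c5∈{6}] nothing but 6 survives at r1c5. So r1c5=6.
Step 18. [r4c2∈{6}] r4c2 is down to just 6 ⇒ r4c2=6.
Step 19. [r6c3∈{2}] r6c3 has the single candidate 2, so r6c3=2.
Step 20. [r2c1∈{3}] r2c1 has the single candidate 3, so r2c1=3.

Answer: 5 1 4 2 6 3 / 3 2 6 4 1 5 / 4 5 3 6 2 1 / 2 6 1 3 5 4 / 6 3 5 1 4 2 / 1 4 2 5 3 6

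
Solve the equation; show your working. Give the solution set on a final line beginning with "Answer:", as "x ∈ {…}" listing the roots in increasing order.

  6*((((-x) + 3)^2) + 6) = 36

Step 1. [6*((((-x) + 3)^2) + 6) = 36] 6 out front; divide by 6 ⇒ div: (((-x) + 3)^2) + 6 = 6.
Step 2. [(((-x) + 3)^2) + 6 = 6] +6 is outermost — subtract 6 both sides, so sub: ((-x) + 3)^2 = 0.
Step 3. [((-x) + 3)^2 = 0] 0 ≥ 0, LHS is (·)² — take ±√, so sqrt: (-x) + 3 = 0.
Step 4. [(-x) + 3 = 0] peel the +3: subtract 3 from each side ⇒ sub: -x = -3.
Step 5. [-x = -3] leading − — multiply by −1. So neg: x = 3.

Answer: x ∈ {3}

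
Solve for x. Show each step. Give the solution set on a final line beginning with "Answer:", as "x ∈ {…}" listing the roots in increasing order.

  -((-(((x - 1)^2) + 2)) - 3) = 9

Step 1. [-((-(((x - 1)^2) + 2)) - 3) = 9] flip signs both sides. So neg: (-(((x - 1)^2) + 2)) - 3 = -9.
Step 2. [(-(((x - 1)^2) + 2)) - 3 = -9] add 3: x sits inside (… - 3). So sub: -(((x - 1)^2) + 2) = -6.
Step 3. [-(((x - 1)^2) + 2) = -6] leading − — multiply by −1, so neg: ((x - 1)^2) + 2 = 6.
Step 4. [((x - 1)^2) + 2 = 6] subtract 2: x sits inside (… + 2). So sub: (x - 1)^2 = 4.
Step 5. [(x - 1)^2 = 4] 4 ≥ 0, LHS is (·)² — take ±√, so sqrt: x - 1 = 2 or -2.
Step 6. [x - 1 = 2 or -2] -1 is outermost — add 1 both sides. So sub: x = 3 or -1.

Answer: x ∈ {-1, 3}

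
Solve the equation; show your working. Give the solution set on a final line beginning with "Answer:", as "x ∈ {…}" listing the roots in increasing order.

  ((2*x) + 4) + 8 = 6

Step 1. [((2*x) + 4) + 8 = 6] subtract 8: x sits inside (… + 8). So sub: (2*x) + 4 = -2.
Step 2. [(2*x) + 4 = -2] 4 comes off first (subtract 4). So sub: 2*x = -6.
Step 3. [2*x = -6] LHS = 2·(…); ÷2 both sides. So div: x = -3.

Answer: x ∈ {-3}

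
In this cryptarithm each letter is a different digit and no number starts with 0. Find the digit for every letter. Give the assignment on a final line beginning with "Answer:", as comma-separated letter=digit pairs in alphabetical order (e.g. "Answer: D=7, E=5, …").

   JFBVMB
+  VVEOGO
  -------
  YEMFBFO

Step 1. [Y] Y is the leading digit of a 7-digit sum of two 6-digit numbers; the final carry is exactly 1, so Y=1.
Step 2. [col 1: B + O ≡ O (mod 10)] column 1: given nothing yet, carry-in 0, and digits 1 already taken and all letters distinct, B+O≡O (mod 10) forces B=0, so B=0.
Step 3. [col 1: B + O ≡ O (mod 10)] several values work for O in column 1 (B + O ≡ O (mod 10), carry-in 0); try O=5, so O=5.
Step 4. [col 2: M + G ≡ F (mod 10)] no forcing yet in column 2 (carry-in 0); G=6 is free and consistent — try it ⇒ G=6.
Step 5. [col 2: M + G ≡ F (mod 10)] several values work for F in column 2 (M + G ≡ F (mod 10), carry-in 0); try F=3. So F=3.
Step 6. [col 2: M + G ≡ F (mod 10)] column 2: given G=6, F=3, carry-in 0, and digits 0,1,3,5,6 already taken and all letters distinct, M+G≡F (mod 10) forces M=7. So M=7.
Step 7. [col 3: V + O ≡ B (mod 10)] column 3 reads V+O+carry(1)=B with O=5, B=0; with digits 0,1,3,5,6,7 already taken and all letters distinct, the only value for V is 4, so V=4.
Step 8. [col 4: B + E ≡ F (mod 10)] from column 4 (B=0, F=3, carry-in 1, digits 0,1,3,4,5,6,7 already taken and all letters distinct): E must equal 2 ⇒ E=2.
Step 9. [col 6: J + V ≡ E (mod 10)] column 6 reads J+V+carry(0)=E with V=4, E=2; with digits 0,1,2,3,4,5,6,7 already taken and all letters distinct, the only value for J is 8 ⇒ J=8.

Answer: B=0, E=2, F=3, G=6, J=8, M=7, O=5, V=4, Y=1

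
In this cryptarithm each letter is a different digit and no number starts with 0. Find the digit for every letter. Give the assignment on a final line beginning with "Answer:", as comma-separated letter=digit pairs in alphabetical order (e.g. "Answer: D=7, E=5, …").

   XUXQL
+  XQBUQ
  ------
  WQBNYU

Step 1. [col 1: L + Q ≡ U (mod 10)] column 1 (L + Q ≡ U (mod 10), carry-in 0) doesn't pin L yet; pick L=3 and continue, so L=3.
Step 2. [W] adding two 5-digit numbers gives at most 5+1 digits, and here it does — W is that final carry and must be 1, so W=1.
Step 3. [col 1: L + Q ≡ U (mod 10)] no forcing yet in column 1 (carry-in 0); U=5 is free and consistent — try it, so U=5.
Step 4. [col 1: L + Q ≡ U (mod 10)] column 1: given L=3, U=5, carry-in 0, and digits 1,3,5 already taken and all letters distinct, L+Q≡U (mod 10) forces Q=2, so Q=2.
Step 5. [col 2: Q + U ≡ Y (mod 10)] column 2 reads Q+U+carry(0)=Y with Q=2, U=5; with digits 1,2,3,5 already taken and all letters distinct, the only value for Y is 7. So Y=7.
Step 6. [col 3: X + B ≡ N (mod 10)] no forcing yet in column 3 (carry-in 0); N=4 is free and consistent — try it, so N=4.
Step 7. [col 3: X + B ≡ N (mod 10)] B=8 is one option consistent with column 3 (X + B ≡ N (mod 10), carry-in 0) — take it. So B=8.
Step 8. [col 3: X + B ≡ N (mod 10)] from column 3 (B=8, N=4, carry-in 0, digits 1,2,3,4,5,7,8 already taken and all letters distinct): X must equal 6. So X=6.

Answer: B=8, L=3, N=4, Q=2, U=5, W=1, X=6, Y=7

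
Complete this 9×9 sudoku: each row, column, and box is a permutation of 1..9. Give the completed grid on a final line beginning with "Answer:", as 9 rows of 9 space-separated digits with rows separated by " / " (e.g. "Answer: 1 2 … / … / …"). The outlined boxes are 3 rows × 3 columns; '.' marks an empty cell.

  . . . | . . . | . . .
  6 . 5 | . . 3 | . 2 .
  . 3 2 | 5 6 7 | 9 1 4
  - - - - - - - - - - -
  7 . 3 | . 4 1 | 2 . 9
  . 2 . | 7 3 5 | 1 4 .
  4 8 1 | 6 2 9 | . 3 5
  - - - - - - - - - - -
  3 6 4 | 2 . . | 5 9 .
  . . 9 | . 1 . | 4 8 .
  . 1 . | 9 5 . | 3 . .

Step 1. [r1c7∈{6,7,8}] r1c7 is the only open cell in col 7 admitting 6. So r1c7=6.
Step 2. [r2c7∈{7,8}] 8 has one home in col 7: r2c7 ⇒ r2c7=8.
Step 3. [r2c9∈{7}] only 7 remains possible at r2c9, so r2c9=7.
Step 4. [r9c6∈{4,6,8}] across row 9, 4 lands solely at r9c6 ⇒ r9c6=4.
Step 5. [r1c1∈{1,8,9}] 1 has one home in col 1: r1c1 ⇒ r1c1=1.
Step 6. [r8c2∈{5,7}] in row 8, 7 fits only at r8c2 ⇒ r8c2=7.
Step 7. [r3c1∈{8}] r3c1 is down to just 8, so r3c1=8.
Step 8. [r9c1∈{2}] r9c1 has the single candidate 2 ⇒ r9c1=2.
Step 9. [r9c9∈{6}] nothing but 6 survives at r9c9, so r9c9=6.
Step 10. [r2c5∈{9}] nothing but 9 survives at r2c5. So r2c5=9.
Step 11. [r1c5∈{8}] r1c5's peers cover all but 8. So r1c5=8.
Step 12. [r1c4∈{4}] r1c4 has the single candidate 4, so r1c4=4.
Step 13. [r8c9∈{2}] r8c9 has the single candidate 2. So r8c9=2.
Step 14. [r9c8∈{7}] r9c8's peers cover all but 7, so r9c8=7.
Step 15. [r6c7∈{7}] nothing but 7 survives at r6c7, so r6c7=7.
Step 16. [r7c5∈{7}] r7c5's peers cover all but 7, so r7c5=7.
Step 17. [r1c6∈{2}] r1c6's peers cover all but 2 ⇒ r1c6=2.
Step 18. [r7c9∈{1}] r7c9's peers cover all but 1 ⇒ r7c9=1.
Step 19. [r4c4∈{8}] r4c4's peers cover all but 8 ⇒ r4c4=8.
Step 20. [r9c3∈{8}] nothing but 8 survives at r9c3 ⇒ r9c3=8.
Step 21. [r1c2∈{9}] nothing but 9 survives at r1c2. So r1c2=9.
Step 22. [r1c8∈{5}] r1c8 is down to just 5. So r1c8=5.
Step 23. [r1c3∈{7}] only 7 remains possible at r1c3, so r1c3=7.
Step 24. [r7c6∈{8}] r7c6 has the single candidate 8, so r7c6=8.
Step 25. [r4c2∈{5}] r4c2 is down to just 5, so r4c2=5.
Step 26. [r8c6∈{6}] r8c6 is down to just 6 ⇒ r8c6=6.
Step 27. [r5c1∈{9}] only 9 remains possible at r5c1, so r5c1=9.
Step 28. [r1c9∈{3}] nothing but 3 survives at r1c9. So r1c9=3.
Step 29. [r5c9∈{8}] r5c9 has the single candidate 8. So r5c9=8.
Step 30. [r8c1∈{5}] nothing but 5 survives at r8c1. So r8c1=5.
Step 31. [r2c4∈{1}] r2c4 is down to just 1, so r2c4=1.
Step 32. [r2c2∈{4}] only 4 remains possible at r2c2, so r2c2=4.
Step 33. [r5c3∈{6}] r5c3's peers cover all but 6. So r5c3=6.
Step 34. [r4c8∈{6}] only 6 remains possible at r4c8 ⇒ r4c8=6.
Step 35. [r8c4∈{3}] only 3 remains possible at r8c4. So r8c4=3.

Answer: 1 9 7 4 8 2 6 5 3 / 6 4 5 1 9 3 8 2 7 / 8 3 2 5 6 7 9 1 4 / 7 5 3 8 4 1 2 6 9 / 9 2 6 7 3 5 1 4 8 / 4 8 1 6 2 9 7 3 5 / 3 6 4 2 7 8 5 9 1 / 5 7 9 3 1 6 4 8 2 / 2 1 8 9 5 4 3 7 6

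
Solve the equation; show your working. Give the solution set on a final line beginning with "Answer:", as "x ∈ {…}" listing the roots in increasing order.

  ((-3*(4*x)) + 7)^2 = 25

Step 1. [((-3*(4*x)) + 7)^2 = 25] 25 ≥ 0, LHS is (·)² — take ±√ ⇒ sqrt: (-3*(4*x)) + 7 = 5 or -5.
Step 2. [(-3*(4*x)) + 7 = 5 or -5] the outer +7 inverts by subtracting 7 ⇒ sub: -3*(4*x) = -2 or -12.
Step 3. [-3*(4*x) = -2 or -12] -3·(inner) — divide through by -3, so div: 4*x = 2/3 or 4.
Step 4. [4*x = 2/3 or 4] LHS = 4·(…); ÷4 both sides, so div: x = 1/6 or 1.

Answer: x ∈ {1/6, 1}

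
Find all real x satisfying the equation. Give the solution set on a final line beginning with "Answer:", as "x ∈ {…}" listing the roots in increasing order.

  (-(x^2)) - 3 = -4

Step 1. [(-(x^2)) - 3 = -4] peel the -3: add 3 from each side. So sub: -(x^2) = -1.
Step 2. [-(x^2) = -1] leading − — multiply by −1 ⇒ neg: x^2 = 1.
Step 3. [x^2 = 1] √ both sides: 1 ≥ 0 gives two branches, so sqrt: x = 1 or -1.

Answer: x ∈ {-1, 1}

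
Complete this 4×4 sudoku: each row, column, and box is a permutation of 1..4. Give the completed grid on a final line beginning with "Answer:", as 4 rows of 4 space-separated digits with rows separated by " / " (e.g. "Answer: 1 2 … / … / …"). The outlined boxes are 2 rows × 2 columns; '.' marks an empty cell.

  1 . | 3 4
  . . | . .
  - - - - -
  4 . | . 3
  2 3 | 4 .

Step 1. [r2c4∈{1,2}] 2 has one home in col 4: r2c4 ⇒ r2c4=2.
Step 2. [r3c2∈{1}] r3c2's peers cover all but 1 ⇒ r3c2=1.
Step 3. [r1c2∈{2}] r1c2 is down to just 2. So r1c2=2.
Step 4. [r2c1∈{3}] nothing but 3 survives at r2c1, so r2c1=3.
Step 5. [r4c4∈{1}] r4c4 has the single candidate 1. So r4c4=1.
Step 6. [r2c2∈{4}] r2c2 has the single candidate 4, so r2c2=4.
Step 7. [r2c3∈{1}] r2c3 has the single candidate 1 ⇒ r2c3=1.
Step 8. [r3c3∈{2}] only 2 remains possible at r3c3 ⇒ r3c3=2.

Answer: 1 2 3 4 / 3 4 1 2 / 4 1 2 3 / 2 3 4 1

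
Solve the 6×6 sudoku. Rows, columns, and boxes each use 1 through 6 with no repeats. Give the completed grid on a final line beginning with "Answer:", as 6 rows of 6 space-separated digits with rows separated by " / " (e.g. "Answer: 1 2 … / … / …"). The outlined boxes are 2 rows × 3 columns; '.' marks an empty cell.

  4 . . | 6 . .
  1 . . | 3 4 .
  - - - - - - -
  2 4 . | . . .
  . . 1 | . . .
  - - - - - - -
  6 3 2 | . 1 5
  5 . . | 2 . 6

Step 1. [r1c5∈{2,5}] 5 has one home in box 2: r1c5, so r1c5=5.
Step 2. [r2c6∈{2}] r2c6 is down to just 2. So r2c6=2.
Step 3. [r4c1∈{3}] nothing but 3 survives at r4c1, so r4c1=3.
Step 4. [r3c6∈{1,3}] col 6 places 3 nowhere but r3c6. So r3c6=3.
Step 5. [r3c5∈{6}] r3c5 has the single candidate 6, so r3c5=6.
Step 6. [r3c3∈{5}] nothing but 5 survives at r3c3 ⇒ r3c3=5.
Step 7. [r5c4∈{4}] r5c4 is down to just 4, so r5c4=4.
Step 8. [r2c3∈{6}] r2c3 has the single candidate 6, so r2c3=6.
Step 9. [r4c5∈{2}] r4c5 is down to just 2. So r4c5=2.
Step 10. [r1c2∈{2}] r1c2 is down to just 2, so r1c2=2.
Step 11. [r4c6∈{4}] r4c6's peers cover all but 4, so r4c6=4.
Step 12. [r6c2∈{1}] r6c2's peers cover all but 1. So r6c2=1.
Step 13. [r1c6∈{1}] r1c6 is down to just 1, so r1c6=1.
Step 14. [r1c3∈{3}] r1c3's peers cover all but 3. So r1c3=3.
Step 15. [r4c4∈{5}] r4c4 is down to just 5, so r4c4=5.
Step 16. [r4c2∈{6}] only 6 remains possible at r4c2, so r4c2=6.
Step 17. [r3c4∈{1}] nothing but 1 survives at r3c4, so r3c4=1.
Step 18. [r6c5∈{3}] r6c5 is down to just 3. So r6c5=3.
Step 19. [r6c3∈{4}] only 4 remains possible at r6c3. So r6c3=4.
Step 20. [r2c2∈{5}] r2c2 has the single candidate 5, so r2c2=5.

Answer: 4 2 3 6 5 1 / 1 5 6 3 4 2 / 2 4 5 1 6 3 / 3 6 1 5 2 4 / 6 3 2 4 1 5 / 5 1 4 2 3 6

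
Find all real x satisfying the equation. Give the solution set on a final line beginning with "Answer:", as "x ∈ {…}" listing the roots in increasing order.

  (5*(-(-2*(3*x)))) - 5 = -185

Step 1. [(5*(-(-2*(3*x)))) - 5 = -185] 5 comes off first (add 5) ⇒ sub: 5*(-(-2*(3*x))) = -180.
Step 2. [5*(-(-2*(3*x))) = -180] divide by the outer 5 ⇒ div: -(-2*(3*x)) = -36.
Step 3. [-(-2*(3*x)) = -36] LHS negated; negate both sides ⇒ neg: -2*(3*x) = 36.
Step 4. [-2*(3*x) = 36] leading coefficient -2: divide by -2. So div: 3*x = -18.
Step 5. [3*x = -18] 3·(inner) — divide through by 3. So div: x = -6.

Answer: x ∈ {-6}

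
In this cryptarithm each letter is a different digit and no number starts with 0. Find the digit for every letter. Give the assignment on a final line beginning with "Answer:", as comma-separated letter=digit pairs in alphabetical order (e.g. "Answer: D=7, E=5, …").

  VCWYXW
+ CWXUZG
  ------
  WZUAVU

Step 1. [col 1: W + G ≡ U (mod 10)] column 1 (W + G ≡ U (mod 10), carry-in 0) doesn't pin U yet; pick U=8 and continue. So U=8.
Step 2. [col 1: W + G ≡ U (mod 10)] several values work for G in column 1 (W + G ≡ U (mod 10), carry-in 0); try G=3 ⇒ G=3.
Step 3. [col 1: W + G ≡ U (mod 10)] column 1: given G=3, U=8, carry-in 0, and digits 3,8 already taken and all letters distinct, W+G≡U (mod 10) forces W=5. So W=5.
Step 4. [col 2: X + Z ≡ V (mod 10)] V=1 is one option consistent with column 2 (X + Z ≡ V (mod 10), carry-in 0) — take it ⇒ V=1.
Step 5. [col 2: X + Z ≡ V (mod 10)] no forcing yet in column 2 (carry-in 0); X=2 is free and consistent — try it, so X=2.
Step 6. [col 2: X + Z ≡ V (mod 10)] column 2: given X=2, V=1, carry-in 0, and digits 1,2,3,5,8 already taken and all letters distinct, X+Z≡V (mod 10) forces Z=9 ⇒ Z=9.
Step 7. [col 3: Y + U ≡ A (mod 10)] column 3 reads Y+U+carry(1)=A with U=8; with digits 1,2,3,5,8,9 already taken and all letters distinct, the only value for A is 6. So A=6.
Step 8. [col 3: Y + U ≡ A (mod 10)] in column 3 we have Y+U≡A with carry-in 1; given U=8, A=6 and digits 1,2,3,5,6,8,9 already taken and all letters distinct, that pins Y to 7 ⇒ Y=7.
Step 9. [col 5: C + W ≡ Z (mod 10)] column 5 reads C+W+carry(0)=Z with W=5, Z=9; with digits 1,2,3,5,6,7,8,9 already taken and all letters distinct, the only value for C is 4 ⇒ C=4.

Answer: A=6, C=4, G=3, U=8, V=1, W=5, X=2, Y=7, Z=9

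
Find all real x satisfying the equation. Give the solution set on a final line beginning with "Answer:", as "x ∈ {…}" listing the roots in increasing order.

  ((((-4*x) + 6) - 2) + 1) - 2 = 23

Step 1. [((((-4*x) + 6) - 2) + 1) - 2 = 23] 2 comes off first (add 2), so sub: (((-4*x) + 6) - 2) + 1 = 25.
Step 2. [(((-4*x) + 6) - 2) + 1 = 25] peel the +1: subtract 1 from each side ⇒ sub: ((-4*x) + 6) - 2 = 24.
Step 3. [((-4*x) + 6) - 2 = 24] the outer -2 inverts by adding 2 ⇒ sub: (-4*x) + 6 = 26.
Step 4. [(-4*x) + 6 = 26] 6 comes off first (subtract 6), so sub: -4*x = 20.
Step 5. [-4*x = 20] -4 out front; divide by -4 ⇒ div: x = -5.

Answer: x ∈ {-5}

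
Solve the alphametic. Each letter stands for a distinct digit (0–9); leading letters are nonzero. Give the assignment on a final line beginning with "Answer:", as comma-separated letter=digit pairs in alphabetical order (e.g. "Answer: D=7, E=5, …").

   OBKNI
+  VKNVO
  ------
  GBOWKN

Step 1. [col 1: I + O ≡ N (mod 10)] several values work for I in column 1 (I + O ≡ N (mod 10), carry-in 0); try I=4 ⇒ I=4.
Step 2. [G] adding two 5-digit numbers gives at most 5+1 digits, and here it does — G is that final carry and must be 1. So G=1.
Step 3. [col 1: I + O ≡ N (mod 10)] no forcing yet in column 1 (carry-in 0); O=9 is free and consistent — try it. So O=9.
Step 4. [col 1: I + O ≡ N (mod 10)] column 1: given I=4, O=9, carry-in 0, and digits 1,4,9 already taken and all letters distinct, I+O≡N (mod 10) forces N=3, so N=3.
Step 5. [col 2: N + V ≡ K (mod 10)] no forcing yet in column 2 (carry-in 1); V=8 is free and consistent — try it ⇒ V=8.
Step 6. [col 2: N + V ≡ K (mod 10)] from column 2 (N=3, V=8, carry-in 1, digits 1,3,4,8,9 already taken and all letters distinct): K must equal 2. So K=2.
Step 7. [col 3: K + N ≡ W (mod 10)] column 3: given K=2, N=3, carry-in 1, and digits 1,2,3,4,8,9 already taken and all letters distinct, K+N≡W (mod 10) forces W=6. So W=6.
Step 8. [col 4: B + K ≡ O (mod 10)] in column 4 we have B+K≡O with carry-in 0; given K=2, O=9 and digits 1,2,3,4,6,8,9 already taken and all letters distinct, that pins B to 7. So B=7.

Answer: B=7, G=1, I=4, K=2, N=3, O=9, V=8, W=6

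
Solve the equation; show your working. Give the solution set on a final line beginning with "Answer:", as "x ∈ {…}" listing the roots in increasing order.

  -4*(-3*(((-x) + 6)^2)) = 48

Step 1. [-4*(-3*(((-x) + 6)^2)) = 48] -4 out front; divide by -4. So div: -3*(((-x) + 6)^2) = -12.
Step 2. [-3*(((-x) + 6)^2) = -12] LHS = -3·(…); ÷-3 both sides, so div: ((-x) + 6)^2 = 4.
Step 3. [((-x) + 6)^2 = 4] √ both sides: 4 ≥ 0 gives two branches, so sqrt: (-x) + 6 = 2 or -2.
Step 4. [(-x) + 6 = 2 or -2] peel the +6: subtract 6 from each side ⇒ sub: -x = -4 or -8.
Step 5. [-x = -4 or -8] flip signs both sides. So neg: x = 4 or 8.

Answer: x ∈ {4, 8}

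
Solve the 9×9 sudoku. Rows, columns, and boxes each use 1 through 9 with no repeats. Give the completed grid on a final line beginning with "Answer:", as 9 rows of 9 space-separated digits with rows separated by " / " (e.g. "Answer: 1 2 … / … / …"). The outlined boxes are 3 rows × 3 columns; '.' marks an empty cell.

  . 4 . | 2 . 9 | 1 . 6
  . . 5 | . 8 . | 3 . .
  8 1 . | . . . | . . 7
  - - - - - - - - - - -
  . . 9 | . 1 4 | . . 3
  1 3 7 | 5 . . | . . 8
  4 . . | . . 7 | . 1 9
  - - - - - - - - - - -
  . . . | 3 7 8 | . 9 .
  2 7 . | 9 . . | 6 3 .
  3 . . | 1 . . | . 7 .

Step 1. [r9c7∈{2,4,5,8}] in col 7, 8 fits only at r9c7, so r9c7=8.
Step 2. [r8c6∈{5}] only 5 remains possible at r8c6 ⇒ r8c6=5.
Step 3. [r8c5∈{4}] r8c5 is down to just 4. So r8c5=4.
Step 4. [r3c6∈{3,6}] across col 6, 3 lands solely at r3c6, so r3c6=3.
Step 5. [r2c1∈{6,7,9}] in col 1, 9 fits only at r2c1, so r2c1=9.
Step 6. [r3c7∈{2,4,5,9}] in row 3, 9 fits only at r3c7, so r3c7=9.
Step 7. [r4c7∈{2,5,7}] 7 has one home in row 4: r4c7. So r4c7=7.
Step 8. [r1c5∈{5}] only 5 remains possible at r1c5. So r1c5=5.
Step 9. [r3c5∈{6}] nothing but 6 survives at r3c5, so r3c5=6.
Step 10. [r2c2∈{2,6}] row 2 places 6 nowhere but r2c2. So r2c2=6.
Step 11. [r7c2∈{5}] r7c2 is down to just 5. So r7c2=5.
Step 12. [r9c5∈{2}] nothing but 2 survives at r9c5. So r9c5=2.
Step 13. [r3c8∈{2,4,5}] in row 3, 5 fits only at r3c8. So r3c8=5.
Step 14. [r7c1∈{6}] nothing but 6 survives at r7c1. So r7c1=6.
Step 15. [r6c3∈{2,6,8}] r6c3 is the only open cell in col 3 admitting 6. So r6c3=6.
Step 16. [r4c4∈{6,8}] across col 4, 6 lands solely at r4c4 ⇒ r4c4=6.
Step 17. [r4c8∈{2}] only 2 remains possible at r4c8, so r4c8=2.
Step 18. [r2c8∈{4}] r2c8 has the single candidate 4, so r2c8=4.
Step 19. [r8c9∈{1}] r8c9's peers cover all but 1 ⇒ r8c9=1.
Step 20. [r9c3∈{4}] r9c3's peers cover all but 4 ⇒ r9c3=4.
Step 21. [r7c9∈{2,4}] 4 has one home in col 9: r7c9 ⇒ r7c9=4.
Step 22. [r6c4∈{8}] only 8 remains possible at r6c4 ⇒ r6c4=8.
Step 23. [r9c6∈{6}] r9c6's peers cover all but 6. So r9c6=6.
Step 24. [r5c7∈{4}] only 4 remains possible at r5c7. So r5c7=4.
Step 25. [r9c2∈{9}] r9c2's peers cover all but 9. So r9c2=9.
Step 26. [r5c6∈{2}] nothing but 2 survives at r5c6, so r5c6=2.
Step 27. [r2c9∈{2}] nothing but 2 survives at r2c9. So r2c9=2.
Step 28. [r3c4∈{4}] r3c4 is down to just 4, so r3c4=4.
Step 29. [r1c3∈{3}] nothing but 3 survives at r1c3, so r1c3=3.
Step 30. [r6c5∈{3}] only 3 remains possible at r6c5, so r6c5=3.
Step 31. [r4c1∈{5}] r4c1's peers cover all but 5. So r4c1=5.
Step 32. [r9c9∈{5}] r9c9 is down to just 5 ⇒ r9c9=5.
Step 33. [r6c2∈{2}] only 2 remains possible at r6c2. So r6c2=2.
Step 34. [r8c3∈{8}] r8c3's peers cover all but 8, so r8c3=8.
Step 35. [r6c7∈{5}] r6c7's peers cover all but 5. So r6c7=5.
Step 36. [r5c5∈{9}] r5c5's peers cover all but 9. So r5c5=9.
Step 37. [r5c8∈{6}] only 6 remains possible at r5c8, so r5c8=6.
Step 38. [r7c7∈{2}] r7c7 has the single candidate 2 ⇒ r7c7=2.
Step 39. [r4c2∈{8}] r4c2 has the single candidate 8 ⇒ r4c2=8.
Step 40. [r2c4∈{7}] only 7 remains possible at r2c4 ⇒ r2c4=7.
Step 41. [r1c8∈{8}] r1c8 is down to just 8, so r1c8=8.
Step 42. [r1c1∈{7}] r1c1 is down to just 7 ⇒ r1c1=7.
Step 43. [r3c3∈{2}] nothing but 2 survives at r3c3. So r3c3=2.
Step 44. [r2c6∈{1}] r2c6 has the single candidate 1, so r2c6=1.
Step 45. [r7c3∈{1}] r7c3 has the single candidate 1. So r7c3=1.

Answer: 7 4 3 2 5 9 1 8 6 / 9 6 5 7 8 1 3 4 2 / 8 1 2 4 6 3 9 5 7 / 5 8 9 6 1 4 7 2 3 / 1 3 7 5 9 2 4 6 8 / 4 2 6 8 3 7 5 1 9 / 6 5 1 3 7 8 2 9 4 / 2 7 8 9 4 5 6 3 1 / 3 9 4 1 2 6 8 7 5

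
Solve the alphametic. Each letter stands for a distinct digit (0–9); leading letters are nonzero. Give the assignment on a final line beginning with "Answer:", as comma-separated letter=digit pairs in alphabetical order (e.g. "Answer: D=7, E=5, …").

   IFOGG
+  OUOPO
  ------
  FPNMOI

Step 1. [col 1: G + O ≡ I (mod 10)] several values work for I in column 1 (G + O ≡ I (mod 10), carry-in 0); try I=4. So I=4.
Step 2. [col 1: G + O ≡ I (mod 10)] no forcing yet in column 1 (carry-in 0); G=5 is free and consistent — try it. So G=5.
Step 3. [col 1: G + O ≡ I (mod 10)] column 1 reads G+O+carry(0)=I with G=5, I=4; with digits 4,5 already taken and all letters distinct, the only value for O is 9. So O=9.
Step 4. [F] adding two 5-digit numbers gives at most 5+1 digits, and here it does — F is that final carry and must be 1, so F=1.
Step 5. [col 2: G + P ≡ O (mod 10)] column 2: given G=5, O=9, carry-in 1, and digits 1,4,5,9 already taken and all letters distinct, G+P≡O (mod 10) forces P=3 ⇒ P=3.
Step 6. [col 3: O + O ≡ M (mod 10)] in column 3 we have O+O≡M with carry-in 0; given O=9 and digits 1,3,4,5,9 already taken and all letters distinct, that pins M to 8, so M=8.
Step 7. [col 4: F + U ≡ N (mod 10)] from column 4 (F=1, carry-in 1, digits 1,3,4,5,8,9 already taken and all letters distinct): N must equal 2, so N=2.
Step 8. [col 4: F + U ≡ N (mod 10)] column 4 reads F+U+carry(1)=N with F=1, N=2; with digits 1,2,3,4,5,8,9 already taken and all letters distinct, the only value for U is 0 ⇒ U=0.

Answer: F=1, G=5, I=4, M=8, N=2, O=9, P=3, U=0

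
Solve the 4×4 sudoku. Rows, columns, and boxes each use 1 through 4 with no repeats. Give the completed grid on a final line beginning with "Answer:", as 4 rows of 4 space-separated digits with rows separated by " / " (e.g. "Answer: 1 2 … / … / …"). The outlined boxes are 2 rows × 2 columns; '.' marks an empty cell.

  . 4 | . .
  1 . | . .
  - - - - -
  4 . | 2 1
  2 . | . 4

Step 1. [r4c3∈{3}] only 3 remains possible at r4c3, so r4c3=3.
Step 2. [r1c4∈{2,3}] r1c4 is the only open cell in row 1 admitting 2, so r1c4=2.
Step 3. [r1c1∈{3}] nothing but 3 survives at r1c1, so r1c1=3.
Step 4. [r4c2∈{1}] only 1 remains possible at r4c2. So r4c2=1.
Step 5. [r2c4∈{3}] r2c4 is down to just 3 ⇒ r2c4=3.
Step 6. [r1c3∈{1}] nothing but 1 survives at r1c3. So r1c3=1.
Step 7. [r3c2∈{3}] r3c2 has the single candidate 3 ⇒ r3c2=3.
Step 8. [r2c2∈{2}] r2c2's peers cover all but 2 ⇒ r2c2=2.
Step 9. [r2c3∈{4}] r2c3 is down to just 4, so r2c3=4.

Answer: 3 4 1 2 / 1 2 4 3 / 4 3 2 1 / 2 1 3 4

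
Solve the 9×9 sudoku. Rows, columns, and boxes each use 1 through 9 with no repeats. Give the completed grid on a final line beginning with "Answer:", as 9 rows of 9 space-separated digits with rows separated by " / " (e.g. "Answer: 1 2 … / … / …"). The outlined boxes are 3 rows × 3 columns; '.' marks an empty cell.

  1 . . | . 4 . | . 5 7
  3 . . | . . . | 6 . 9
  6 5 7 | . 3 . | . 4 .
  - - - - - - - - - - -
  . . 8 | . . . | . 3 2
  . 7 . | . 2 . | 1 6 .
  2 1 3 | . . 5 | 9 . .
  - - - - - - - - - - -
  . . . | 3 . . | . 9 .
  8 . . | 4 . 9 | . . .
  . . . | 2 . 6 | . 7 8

Step 1. [r8c5∈{1,5,7}] in row 8, 7 fits only at r8c5. So r8c5=7.
Step 2. [r4c2∈{4,6,9}] box 4 places 6 nowhere but r4c2 ⇒ r4c2=6.
Step 3. [r8c9∈{1,3,5,6}] col 9 places 3 nowhere but r8c9. So r8c9=3.
Step 4. [r8c2∈{2}] only 2 remains possible at r8c2. So r8c2=2.
Step 5. [r7c2∈{4}] r7c2's peers cover all but 4, so r7c2=4.
Step 6. [r2c8∈{1,2,8}] col 8 places 2 nowhere but r2c8 ⇒ r2c8=2.
Step 7. [r3c4∈{1,8,9}] row 3 places 9 nowhere but r3c4. So r3c4=9.
Step 8. [r6c4∈{6,7,8}] row 6 places 7 nowhere but r6c4 ⇒ r6c4=7.
Step 9. [r8c7∈{5}] nothing but 5 survives at r8c7, so r8c7=5.
Step 10. [r4c1∈{4,5,9}] row 4 places 5 nowhere but r4c1 ⇒ r4c1=5.
Step 11. [r2c2∈{8}] r2c2 has the single candidate 8. So r2c2=8.
Step 12. [r5c1∈{4,9}] col 1 places 4 nowhere but r5c1. So r5c1=4.
Step 13. [r5c4∈{8}] r5c4 is down to just 8, so r5c4=8.
Step 14. [r7c5∈{1,5,8}] across col 5, 8 lands solely at r7c5. So r7c5=8.
Step 15. [r7c6∈{1}] only 1 remains possible at r7c6 ⇒ r7c6=1.
Step 16. [r9c3∈{1,5,9}] across row 9, 1 lands solely at r9c3, so r9c3=1.
Step 17. [r3c6∈{2,8}] in row 3, 2 fits only at r3c6 ⇒ r3c6=2.
Step 18. [r1c2∈{9}] only 9 remains possible at r1c2. So r1c2=9.
Step 19. [r2c4∈{1,5}] across col 4, 5 lands solely at r2c4. So r2c4=5.
Step 20. [r1c7∈{3,8}] r1c7 is the only open cell in row 1 admitting 3. So r1c7=3.
Step 21. [r7c3∈{5,6}] across row 7, 5 lands solely at r7c3 ⇒ r7c3=5.
Step 22. [r4c7∈{4,7}] across row 4, 7 lands solely at r4c7 ⇒ r4c7=7.
Step 23. [r2c5∈{1}] only 1 remains possible at r2c5. So r2c5=1.
Step 24. [r4c4∈{1}] only 1 remains possible at r4c4. So r4c4=1.
Step 25. [r4c6∈{4}] nothing but 4 survives at r4c6 ⇒ r4c6=4.
Step 26. [r7c7∈{2}] r7c7's peers cover all but 2 ⇒ r7c7=2.
Step 27. [r9c1∈{9}] only 9 remains possible at r9c1 ⇒ r9c1=9.
Step 28. [r9c5∈{5}] r9c5 has the single candidate 5, so r9c5=5.
Step 29. [r4c5∈{9}] r4c5 has the single candidate 9, so r4c5=9.
Step 30. [r8c8∈{1}] nothing but 1 survives at r8c8 ⇒ r8c8=1.
Step 31. [r2c6∈{7}] r2c6 is down to just 7. So r2c6=7.
Step 32. [r1c6∈{8}] r1c6 has the single candidate 8, so r1c6=8.
Step 33. [r5c9∈{5}] only 5 remains possible at r5c9 ⇒ r5c9=5.
Step 34. [r5c6∈{3}] nothing but 3 survives at r5c6, so r5c6=3.
Step 35. [r9c7∈{4}] nothing but 4 survives at r9c7, so r9c7=4.
Step 36. [r3c9∈{1}] only 1 remains possible at r3c9, so r3c9=1.
Step 37. [r7c1∈{7}] nothing but 7 survives at r7c1 ⇒ r7c1=7.
Step 38. [r5c3∈{9}] r5c3's peers cover all but 9 ⇒ r5c3=9.
Step 39. [r8c3∈{6}] r8c3's peers cover all but 6 ⇒ r8c3=6.
Step 40. [r3c7∈{8}] r3c7's peers cover all but 8, so r3c7=8.
Step 41. [r1c4∈{6}] r1c4 is down to just 6, so r1c4=6.
Step 42. [r7c9∈{6}] r7c9's peers cover all but 6, so r7c9=6.
Step 43. [r1c3∈{2}] r1c3 has the single candidate 2 ⇒ r1c3=2.
Step 44. [r6c5∈{6}] nothing but 6 survives at r6c5 ⇒ r6c5=6.
Step 45. [r9c2∈{3}] r9c2 has the single candidate 3 ⇒ r9c2=3.
Step 46. [r6c9∈{4}] nothing but 4 survives at r6c9 ⇒ r6c9=4.
Step 47. [r2c3∈{4}] r2c3 is down to just 4, so r2c3=4.
Step 48. [r6c8∈{8}] only 8 remains possible at r6c8 ⇒ r6c8=8.

Answer: 1 9 2 6 4 8 3 5 7 / 3 8 4 5 1 7 6 2 9 / 6 5 7 9 3 2 8 4 1 / 5 6 8 1 9 4 7 3 2 / 4 7 9 8 2 3 1 6 5 / 2 1 3 7 6 5 9 8 4 / 7 4 5 3 8 1 2 9 6 / 8 2 6 4 7 9 5 1 3 / 9 3 1 2 5 6 4 7 8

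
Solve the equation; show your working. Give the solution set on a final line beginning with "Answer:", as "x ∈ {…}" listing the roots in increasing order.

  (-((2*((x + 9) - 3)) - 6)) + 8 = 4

Step 1. [(-((2*((x + 9) - 3)) - 6)) + 8 = 4] subtract 8: x sits inside (… + 8), so sub: -((2*((x + 9) - 3)) - 6) = -4.
Step 2. [-((2*((x + 9) - 3)) - 6) = -4] flip signs both sides, so neg: (2*((x + 9) - 3)) - 6 = 4.
Step 3. [(2*((x + 9) - 3)) - 6 = 4] -6 is outermost — add 6 both sides ⇒ sub: 2*((x + 9) - 3) = 10.
Step 4. [2*((x + 9) - 3) = 10] LHS = 2·(…); ÷2 both sides, so div: (x + 9) - 3 = 5.
Step 5. [(x + 9) - 3 = 5] the outer -3 inverts by adding 3, so sub: x + 9 = 8.
Step 6. [x + 9 = 8] the outer +9 inverts by subtracting 9. So sub: x = -1.

Answer: x ∈ {-1}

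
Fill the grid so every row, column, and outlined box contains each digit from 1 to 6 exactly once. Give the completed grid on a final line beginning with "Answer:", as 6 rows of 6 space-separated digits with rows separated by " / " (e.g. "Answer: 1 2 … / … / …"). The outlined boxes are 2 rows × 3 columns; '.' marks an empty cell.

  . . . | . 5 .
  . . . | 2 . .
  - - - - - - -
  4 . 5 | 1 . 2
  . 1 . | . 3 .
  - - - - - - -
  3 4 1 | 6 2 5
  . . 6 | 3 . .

Step 1. [r1c4∈{4}] nothing but 4 survives at r1c4, so r1c4=4.
Step 2. [r3c5∈{6}] nothing but 6 survives at r3c5, so r3c5=6.
Step 3. [r2c5∈{1}] nothing but 1 survives at r2c5, so r2c5=1.
Step 4. [r4c1∈{2,6}] across row 4, 6 lands solely at r4c1. So r4c1=6.
Step 5. [r2c1∈{5}] only 5 remains possible at r2c1. So r2c1=5.
Step 6. [r6c1∈{2}] nothing but 2 survives at r6c1. So r6c1=2.
Step 7. [r1c2∈{2,3,6}] 2 has one home in col 2: r1c2 ⇒ r1c2=2.
Step 8. [r1c3∈{3}] r1c3 is down to just 3 ⇒ r1c3=3.
Step 9. [r2c2∈{6}] only 6 remains possible at r2c2, so r2c2=6.
Step 10. [r6c5∈{4}] r6c5 has the single candidate 4. So r6c5=4.
Step 11. [r4c3∈{2}] r4c3 has the single candidate 2 ⇒ r4c3=2.
Step 12. [r3c2∈{3}] r3c2's peers cover all but 3, so r3c2=3.
Step 13. [r2c6∈{3}] r2c6 is down to just 3 ⇒ r2c6=3.
Step 14. [r4c6∈{4}] only 4 remains possible at r4c6, so r4c6=4.
Step 15. [r6c2∈{5}] r6c2 has the single candidate 5 ⇒ r6c2=5.
Step 16. [r1c6∈{6}] r1c6 is down to just 6, so r1c6=6.
Step 17. [r1c1∈{1}] r1c1 is down to just 1. So r1c1=1.
Step 18. [r6c6∈{1}] r6c6 is down to just 1. So r6c6=1.
Step 19. [r4c4∈{5}] only 5 remains possible at r4c4 ⇒ r4c4=5.
Step 20. [r2c3∈{4}] only 4 remains possible at r2c3 ⇒ r2c3=4.

Answer: 1 2 3 4 5 6 / 5 6 4 2 1 3 / 4 3 5 1 6 2 / 6 1 2 5 3 4 / 3 4 1 6 2 5 / 2 5 6 3 4 1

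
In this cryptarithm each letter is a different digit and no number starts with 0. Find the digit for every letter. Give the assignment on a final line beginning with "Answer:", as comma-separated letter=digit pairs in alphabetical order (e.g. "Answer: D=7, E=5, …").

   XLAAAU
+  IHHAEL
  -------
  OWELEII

Step 1. [col 1: U + L ≡ I (mod 10)] I=7 is one option consistent with column 1 (U + L ≡ I (mod 10), carry-in 0) — take it. So I=7.
Step 2. [col 1: U + L ≡ I (mod 10)] no forcing yet in column 1 (carry-in 0); L=8 is free and consistent — try it ⇒ L=8.
Step 3. [O] O is the leading digit of a 7-digit sum of two 6-digit numbers; the final carry is exactly 1 ⇒ O=1.
Step 4. [col 1: U + L ≡ I (mod 10)] column 1: given L=8, I=7, carry-in 0, and digits 1,7,8 already taken and all letters distinct, U+L≡I (mod 10) forces U=9 ⇒ U=9.
Step 5. [col 2: A + E ≡ I (mod 10)] A=2 is one option consistent with column 2 (A + E ≡ I (mod 10), carry-in 1) — take it, so A=2.
Step 6. [col 2: A + E ≡ I (mod 10)] from column 2 (A=2, I=7, carry-in 1, digits 1,2,7,8,9 already taken and all letters distinct): E must equal 4 ⇒ E=4.
Step 7. [col 4: A + H ≡ L (mod 10)] column 4: given A=2, L=8, carry-in 0, and digits 1,2,4,7,8,9 already taken and all letters distinct, A+H≡L (mod 10) forces H=6. So H=6.
Step 8. [col 6: X + I ≡ W (mod 10)] column 6 reads X+I+carry(1)=W with I=7; with digits 1,2,4,6,7,8,9 already taken and all letters distinct, the only value for X is 5, so X=5.
Step 9. [col 6: X + I ≡ W (mod 10)] column 6 reads X+I+carry(1)=W with X=5, I=7; with digits 1,2,4,5,6,7,8,9 already taken and all letters distinct, the only value for W is 3 ⇒ W=3.

Answer: A=2, E=4, H=6, I=7, L=8, O=1, U=9, W=3, X=5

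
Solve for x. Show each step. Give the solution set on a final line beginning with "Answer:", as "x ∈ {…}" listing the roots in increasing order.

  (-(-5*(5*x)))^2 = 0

Step 1. [(-(-5*(5*x)))^2 = 0] LHS squared, RHS 0 ≥ 0: apply √ (±). So sqrt: -(-5*(5*x)) = 0.
Step 2. [-(-5*(5*x)) = 0] flip signs both sides. So neg: -5*(5*x) = 0.
Step 3. [-5*(5*x) = 0] leading coefficient -5: divide by -5. So div: 5*x = 0.
Step 4. [5*x = 0] 5·(inner) — divide through by 5 ⇒ div: x = 0.

Answer: x ∈ {0}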